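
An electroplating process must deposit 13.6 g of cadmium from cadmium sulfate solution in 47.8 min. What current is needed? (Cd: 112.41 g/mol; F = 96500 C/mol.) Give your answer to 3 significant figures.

n(Cd) = 13.6 / 112.41 = 0.1210 mol
Cd²⁺ + 2e⁻ → Cd, so n(e⁻) = 2 × 0.1210 = 0.2420 mol
Q = 0.2420 × 96500 = 23350 C
I = Q / t = 23350 / 2868 s = 8.14 A

8.14 A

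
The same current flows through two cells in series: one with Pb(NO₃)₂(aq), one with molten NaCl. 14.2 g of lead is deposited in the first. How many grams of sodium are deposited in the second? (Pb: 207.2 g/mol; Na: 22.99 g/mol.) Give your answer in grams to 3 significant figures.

3.15 g

n(Pb) = 14.2 / 207.2 = 0.06853 mol
Pb²⁺ + 2e⁻ → Pb, so n(e⁻) = 2 × 0.06853 = 0.1371 mol
Same current for the same time ⇒ same n(e⁻) = 0.1371 mol in both cells.
Na⁺ + e⁻ → Na, so n(Na) = 0.1371 mol
m(Na) = 0.1371 × 22.99 = 3.15 g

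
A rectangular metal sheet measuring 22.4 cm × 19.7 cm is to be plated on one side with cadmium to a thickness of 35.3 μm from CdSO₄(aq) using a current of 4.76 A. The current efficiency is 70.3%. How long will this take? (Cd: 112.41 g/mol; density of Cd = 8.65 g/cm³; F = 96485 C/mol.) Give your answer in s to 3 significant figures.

Plated area = 22.4 × 19.7 = 441.3 cm²
Volume = 441.3 × 35.3×10⁻⁴ cm = 1.558 cm³
m(Cd) = 1.558 × 8.65 = 13.48 g
n(Cd) = 13.48 / 112.41 = 0.1199 mol; n(e⁻) = 2 × 0.1199 = 0.2398 mol
Q = 0.2398 × 96485 / 0.703 = 32910 C
t = 32910 / 4.76 = 6914 s

6910 s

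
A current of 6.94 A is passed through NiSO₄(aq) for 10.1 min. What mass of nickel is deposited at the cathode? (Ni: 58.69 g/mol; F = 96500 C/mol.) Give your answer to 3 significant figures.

Q = 6.94 A × 606 s = 4206 C
Moles of electrons = 4206 / 96500 = 0.04359 mol
Ni²⁺ + 2e⁻ → Ni, so n(Ni) = 0.04359 / 2 = 0.02180 mol
m = 0.02180 × 58.69 = 1.28 g

1.28 g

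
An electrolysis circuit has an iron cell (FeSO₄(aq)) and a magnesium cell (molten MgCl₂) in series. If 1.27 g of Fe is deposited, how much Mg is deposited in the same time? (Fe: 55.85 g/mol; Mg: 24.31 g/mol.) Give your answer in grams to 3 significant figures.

0.553 g

n(Fe) = 1.27 / 55.85 = 0.02274 mol
Fe²⁺ + 2e⁻ → Fe, so n(e⁻) = 2 × 0.02274 = 0.04548 mol
Same current for the same time ⇒ same n(e⁻) = 0.04548 mol in both cells.
Mg²⁺ + 2e⁻ → Mg, so n(Mg) = 0.04548 / 2 = 0.02274 mol
m(Mg) = 0.02274 × 24.31 = 0.553 g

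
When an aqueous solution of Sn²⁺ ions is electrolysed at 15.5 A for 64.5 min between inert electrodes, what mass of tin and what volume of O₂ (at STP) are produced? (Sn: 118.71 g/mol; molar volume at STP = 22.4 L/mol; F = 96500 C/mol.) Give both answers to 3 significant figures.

36.9 g Sn; 3.48 L O₂

Q = 15.5 × 3870 = 59990 C; n(e⁻) = 59990 / 96500 = 0.6217 mol
Cathode: Sn²⁺ + 2e⁻ → Sn → n(Sn) = 0.6217/2 = 0.3109 mol → 36.9 g
Anode: 2H₂O → O₂ + 4H⁺ + 4e⁻ → n(O₂) = 0.6217/4 = 0.1554 mol → 3.48 L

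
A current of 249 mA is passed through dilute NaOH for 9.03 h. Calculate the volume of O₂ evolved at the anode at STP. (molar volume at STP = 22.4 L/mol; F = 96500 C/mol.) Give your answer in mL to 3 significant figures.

Q = It = 0.249 × 32508 = 8094 C
n(e⁻) = 8094 / 96500 = 0.08388 mol
2H₂O → O₂ + 4H⁺ + 4e⁻, so n(O₂) = 0.08388 / 4 = 0.02097 mol
V = 0.02097 × 22.4 = 0.4697 L
= 470 mL

470 mL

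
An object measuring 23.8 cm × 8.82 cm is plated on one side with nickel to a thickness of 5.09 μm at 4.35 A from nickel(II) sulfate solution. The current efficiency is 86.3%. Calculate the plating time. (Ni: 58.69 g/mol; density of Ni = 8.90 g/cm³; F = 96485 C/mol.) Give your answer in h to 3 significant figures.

0.231 h

Plated area = 23.8 × 8.82 = 209.9 cm²
Volume = 209.9 × 5.09×10⁻⁴ cm = 0.1068 cm³
m(Ni) = 0.1068 × 8.90 = 0.9505 g
n(Ni) = 0.9505 / 58.69 = 0.01620 mol; n(e⁻) = 2 × 0.01620 = 0.03240 mol
Q = 0.03240 × 96485 / 0.863 = 3622 C
t = 3622 / 4.35 = 832.6 s = 0.231 h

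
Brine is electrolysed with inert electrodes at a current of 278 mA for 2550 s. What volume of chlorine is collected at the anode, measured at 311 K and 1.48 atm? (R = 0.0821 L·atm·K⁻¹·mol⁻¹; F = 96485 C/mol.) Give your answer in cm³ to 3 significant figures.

63.4 cm³

Q = It = 0.278 × 2550 = 708.9 C
n(e⁻) = 708.9 / 96485 = 0.007347 mol
2Cl⁻ → Cl₂ + 2e⁻, so n(Cl₂) = 0.007347 / 2 = 0.003674 mol
V = nRT/P = 0.003674 × 0.0821 × 311 / 1.48 = 0.06338 L
= 63.4 cm³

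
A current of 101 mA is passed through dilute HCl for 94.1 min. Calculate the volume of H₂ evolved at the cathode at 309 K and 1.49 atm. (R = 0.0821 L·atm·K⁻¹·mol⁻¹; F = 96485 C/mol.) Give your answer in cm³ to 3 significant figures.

Q = 0.101 A × 5646 s = 570.2 C
n(e⁻) = Q/F = 570.2/96485 = 0.005910 mol
2H⁺ + 2e⁻ → H₂, so n(H₂) = 0.005910 / 2 = 0.002955 mol
V = nRT/P = 0.002955 × 0.0821 × 309 / 1.49 = 0.05031 L
= 50.3 cm³

50.3 cm³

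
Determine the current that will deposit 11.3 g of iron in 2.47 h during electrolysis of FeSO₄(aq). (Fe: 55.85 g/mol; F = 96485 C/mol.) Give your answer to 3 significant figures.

4.39 A

n(Fe) = 11.3 / 55.85 = 0.2023 mol
Fe²⁺ + 2e⁻ → Fe, so n(e⁻) = 2 × 0.2023 = 0.4046 mol
Q = 0.4046 × 96485 = 39040 C
I = Q / t = 39040 / 8892 s = 4.39 A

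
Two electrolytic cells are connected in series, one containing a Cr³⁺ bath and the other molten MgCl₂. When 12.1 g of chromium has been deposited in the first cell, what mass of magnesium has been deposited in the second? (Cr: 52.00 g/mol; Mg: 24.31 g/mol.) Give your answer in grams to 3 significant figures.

n(Cr) = 12.1 / 52.00 = 0.2327 mol
Cr³⁺ + 3e⁻ → Cr, so n(e⁻) = 3 × 0.2327 = 0.6981 mol
Since the cells are in series, n(e⁻) in the Mg cell is also 0.6981 mol.
Mg²⁺ + 2e⁻ → Mg, so n(Mg) = 0.6981 / 2 = 0.3491 mol
m(Mg) = 0.3491 × 24.31 = 8.49 g

8.49 g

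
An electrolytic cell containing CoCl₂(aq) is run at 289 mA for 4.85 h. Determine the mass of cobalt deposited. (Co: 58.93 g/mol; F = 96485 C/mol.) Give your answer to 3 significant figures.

Charge passed = 0.289 × 17460 = 5046 C
n(e⁻) = 5046 / 96485 = 0.05230 mol
Co²⁺ + 2e⁻ → Co, so n(Co) = 0.05230 / 2 = 0.02615 mol
m = 0.02615 × 58.93 = 1.54 g

1.54 g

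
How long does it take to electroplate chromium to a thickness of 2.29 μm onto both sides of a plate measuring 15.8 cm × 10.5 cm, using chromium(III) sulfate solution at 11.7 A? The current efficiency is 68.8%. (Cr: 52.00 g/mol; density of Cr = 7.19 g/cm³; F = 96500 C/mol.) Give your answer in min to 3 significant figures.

6.30 min

Plated area = 2 × 15.8 × 10.5 = 331.8 cm²
Volume = 331.8 × 2.29×10⁻⁴ cm = 0.07598 cm³
m(Cr) = 0.07598 × 7.19 = 0.5463 g
n(Cr) = 0.5463 / 52.00 = 0.01051 mol; n(e⁻) = 3 × 0.01051 = 0.03153 mol
Q = 0.03153 × 96500 / 0.688 = 4422 C
t = 4422 / 11.7 = 377.9 s = 6.30 min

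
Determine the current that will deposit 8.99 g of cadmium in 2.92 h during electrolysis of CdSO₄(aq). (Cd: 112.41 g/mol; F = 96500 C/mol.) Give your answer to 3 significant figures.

n(Cd) = 8.99 / 112.41 = 0.07998 mol
Cd²⁺ + 2e⁻ → Cd, so n(e⁻) = 2 × 0.07998 = 0.1600 mol
Q = 0.1600 × 96500 = 15440 C
I = Q / t = 15440 / 10512 s = 1.47 A

1.47 A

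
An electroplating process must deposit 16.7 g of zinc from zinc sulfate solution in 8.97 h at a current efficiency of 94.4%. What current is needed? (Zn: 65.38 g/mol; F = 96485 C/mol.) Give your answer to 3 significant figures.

n(Zn) = 16.7 / 65.38 = 0.2554 mol
Zn²⁺ + 2e⁻ → Zn, so n(e⁻) = 2 × 0.2554 = 0.5108 mol
Q = 0.5108 × 96485 / 0.944 = 52210 C
I = Q / t = 52210 / 32292 s = 1.62 A

1.62 A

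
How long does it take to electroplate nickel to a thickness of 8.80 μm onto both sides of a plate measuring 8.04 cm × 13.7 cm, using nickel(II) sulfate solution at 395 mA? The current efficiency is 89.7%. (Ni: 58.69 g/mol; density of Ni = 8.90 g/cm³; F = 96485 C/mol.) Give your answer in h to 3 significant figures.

4.45 h

Plated area = 2 × 8.04 × 13.7 = 220.3 cm²
Volume = 220.3 × 8.80×10⁻⁴ cm = 0.1939 cm³
m(Ni) = 0.1939 × 8.90 = 1.726 g
n(Ni) = 1.726 / 58.69 = 0.02941 mol; n(e⁻) = 2 × 0.02941 = 0.05882 mol
Q = 0.05882 × 96485 / 0.897 = 6327 C
t = 6327 / 0.395 = 16020 s = 4.45 h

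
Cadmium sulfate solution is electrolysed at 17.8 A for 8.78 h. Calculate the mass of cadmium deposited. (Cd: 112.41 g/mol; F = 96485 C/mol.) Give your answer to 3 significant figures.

Q = It = 17.8 × 31608 = 5.626×10^5 C
n(e⁻) = Q/F = 5.626×10^5/96485 = 5.831 mol
Cd²⁺ + 2e⁻ → Cd, so n(Cd) = 5.831 / 2 = 2.916 mol
m = 2.916 × 112.41 = 328 g

328 g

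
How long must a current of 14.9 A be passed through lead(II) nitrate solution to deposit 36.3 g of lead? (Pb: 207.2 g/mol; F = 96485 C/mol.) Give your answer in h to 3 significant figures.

0.630 h

n(Pb) = 36.3 / 207.2 = 0.1752 mol
Pb²⁺ + 2e⁻ → Pb, so n(e⁻) = 2 × 0.1752 = 0.3504 mol
Q = 0.3504 × 96485 = 33810 C
t = Q / I = 33810 / 14.9 = 2269 s = 0.630 h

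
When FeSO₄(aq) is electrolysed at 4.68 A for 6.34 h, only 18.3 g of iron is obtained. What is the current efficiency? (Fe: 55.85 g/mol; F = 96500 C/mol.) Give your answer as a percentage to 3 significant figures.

59.2%

Q = 4.68 × 22824 = 1.068×10^5 C
n(e⁻) = 1.068×10^5 / 96500 = 1.107 mol
Fe²⁺ + 2e⁻ → Fe, so theoretical n(Fe) = 0.5535 mol → 30.91 g
Efficiency = 18.3 / 30.91 = 0.5920 = 59.2%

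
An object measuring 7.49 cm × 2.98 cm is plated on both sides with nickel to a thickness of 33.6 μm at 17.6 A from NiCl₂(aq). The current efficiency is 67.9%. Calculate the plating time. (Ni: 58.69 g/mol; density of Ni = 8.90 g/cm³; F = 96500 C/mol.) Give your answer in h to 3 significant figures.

Plated area = 2 × 7.49 × 2.98 = 44.64 cm²
Volume = 44.64 × 33.6×10⁻⁴ cm = 0.1500 cm³
m(Ni) = 0.1500 × 8.90 = 1.335 g
n(Ni) = 1.335 / 58.69 = 0.02275 mol; n(e⁻) = 2 × 0.02275 = 0.04550 mol
Q = 0.04550 × 96500 / 0.679 = 6466 C
t = 6466 / 17.6 = 367.4 s = 0.102 h

0.102 h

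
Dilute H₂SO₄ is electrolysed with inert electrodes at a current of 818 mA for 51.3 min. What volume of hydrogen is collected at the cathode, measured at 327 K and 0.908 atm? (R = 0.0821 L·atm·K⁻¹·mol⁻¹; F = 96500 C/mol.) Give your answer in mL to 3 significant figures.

Charge passed = 0.818 × 3078 = 2518 C
n(e⁻) = Q/F = 2518/96500 = 0.02609 mol
2H⁺ + 2e⁻ → H₂, so n(H₂) = 0.02609 / 2 = 0.01305 mol
V = nRT/P = 0.01305 × 0.0821 × 327 / 0.908 = 0.3858 L
= 386 mL

386 mL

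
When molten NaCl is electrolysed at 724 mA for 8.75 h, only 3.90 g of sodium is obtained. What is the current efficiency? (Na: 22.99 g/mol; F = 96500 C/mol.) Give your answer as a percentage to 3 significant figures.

71.8%

Q = 0.724 × 31500 = 22810 C
n(e⁻) = 22810 / 96500 = 0.2364 mol
Na⁺ + e⁻ → Na, so theoretical n(Na) = 0.2364 mol → 5.435 g
Efficiency = 3.90 / 5.435 = 0.7176 = 71.8%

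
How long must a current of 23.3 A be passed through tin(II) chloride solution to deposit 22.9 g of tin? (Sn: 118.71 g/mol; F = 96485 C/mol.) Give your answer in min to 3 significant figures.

n(Sn) = 22.9 / 118.71 = 0.1929 mol
Sn²⁺ + 2e⁻ → Sn, so n(e⁻) = 2 × 0.1929 = 0.3858 mol
Q = 0.3858 × 96485 = 37220 C
t = Q / I = 37220 / 23.3 = 1597 s = 26.6 min

26.6 min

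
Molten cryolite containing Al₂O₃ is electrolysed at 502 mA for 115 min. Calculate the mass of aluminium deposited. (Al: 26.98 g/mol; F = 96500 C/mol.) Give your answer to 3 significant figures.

Q = It = 0.502 × 6900 = 3464 C
Moles of electrons = 3464 / 96500 = 0.03590 mol
Al³⁺ + 3e⁻ → Al, so n(Al) = 0.03590 / 3 = 0.01197 mol
m = 0.01197 × 26.98 = 0.323 g

0.323 g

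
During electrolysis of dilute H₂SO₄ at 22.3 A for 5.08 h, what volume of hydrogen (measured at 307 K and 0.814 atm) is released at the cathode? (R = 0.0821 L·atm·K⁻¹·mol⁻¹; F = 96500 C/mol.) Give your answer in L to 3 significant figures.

65.4 L

Q = It = 22.3 × 18288 = 4.078×10^5 C
n(e⁻) = 4.078×10^5 / 96500 = 4.226 mol
2H⁺ + 2e⁻ → H₂, so n(H₂) = 4.226 / 2 = 2.113 mol
V = nRT/P = 2.113 × 0.0821 × 307 / 0.814 = 65.43 L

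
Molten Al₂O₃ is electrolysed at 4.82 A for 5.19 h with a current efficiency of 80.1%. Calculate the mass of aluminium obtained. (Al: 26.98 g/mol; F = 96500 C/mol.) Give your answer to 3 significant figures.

6.72 g

Q = 4.82 × 18684 = 90060 C
n(e⁻) = 90060 / 96500 = 0.9333 mol
Al³⁺ + 3e⁻ → Al, so theoretical m(Al) = 0.3111 × 26.98 = 8.393 g
Actual mass = 80.1% × 8.393 = 6.72 g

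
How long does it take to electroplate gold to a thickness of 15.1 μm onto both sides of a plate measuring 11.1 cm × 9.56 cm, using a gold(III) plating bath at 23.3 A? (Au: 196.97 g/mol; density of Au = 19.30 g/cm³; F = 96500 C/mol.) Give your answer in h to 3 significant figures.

Plated area = 2 × 11.1 × 9.56 = 212.2 cm²
Volume = 212.2 × 15.1×10⁻⁴ cm = 0.3204 cm³
m(Au) = 0.3204 × 19.30 = 6.184 g
n(Au) = 6.184 / 196.97 = 0.03140 mol; n(e⁻) = 3 × 0.03140 = 0.09420 mol
Q = 0.09420 × 96500 = 9090 C
t = 9090 / 23.3 = 390.1 s = 0.108 h

0.108 h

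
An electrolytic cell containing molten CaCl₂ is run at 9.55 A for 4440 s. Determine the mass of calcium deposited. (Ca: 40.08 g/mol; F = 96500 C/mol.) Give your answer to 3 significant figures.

8.81 g

Charge passed = 9.55 × 4440 = 42400 C
n(e⁻) = Q/F = 42400/96500 = 0.4394 mol
Ca²⁺ + 2e⁻ → Ca, so n(Ca) = 0.4394 / 2 = 0.2197 mol
m = 0.2197 × 40.08 = 8.81 g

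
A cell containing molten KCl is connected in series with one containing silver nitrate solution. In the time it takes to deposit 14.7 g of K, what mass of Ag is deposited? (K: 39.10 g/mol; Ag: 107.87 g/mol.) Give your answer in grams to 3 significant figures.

40.6 g

n(K) = 14.7 / 39.10 = 0.3760 mol
K⁺ + e⁻ → K, so n(e⁻) = 0.3760 mol
The cells are in series, so the same charge (and hence the same n(e⁻) = 0.3760 mol) passes through both.
Ag⁺ + e⁻ → Ag, so n(Ag) = 0.3760 mol
m(Ag) = 0.3760 × 107.87 = 40.6 g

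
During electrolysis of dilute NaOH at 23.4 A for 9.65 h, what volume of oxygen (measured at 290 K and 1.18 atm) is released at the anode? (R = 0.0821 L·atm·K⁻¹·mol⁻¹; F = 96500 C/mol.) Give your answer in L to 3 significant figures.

Q = It = 23.4 × 34740 = 8.129×10^5 C
n(e⁻) = Q/F = 8.129×10^5/96500 = 8.424 mol
2H₂O → O₂ + 4H⁺ + 4e⁻, so n(O₂) = 8.424 / 4 = 2.106 mol
V = nRT/P = 2.106 × 0.0821 × 290 / 1.18 = 42.49 L

42.5 L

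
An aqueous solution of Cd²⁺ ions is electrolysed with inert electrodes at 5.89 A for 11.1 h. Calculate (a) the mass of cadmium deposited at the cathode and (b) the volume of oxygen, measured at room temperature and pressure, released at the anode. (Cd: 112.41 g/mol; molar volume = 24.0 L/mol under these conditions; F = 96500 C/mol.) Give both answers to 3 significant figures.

137 g Cd; 14.6 L O₂

Q = 5.89 × 39960 = 2.354×10^5 C; n(e⁻) = 2.354×10^5 / 96500 = 2.439 mol
Cathode: Cd²⁺ + 2e⁻ → Cd → n(Cd) = 2.439/2 = 1.220 mol → 137 g
Anode: 2H₂O → O₂ + 4H⁺ + 4e⁻ → n(O₂) = 2.439/4 = 0.6098 mol → 14.6 L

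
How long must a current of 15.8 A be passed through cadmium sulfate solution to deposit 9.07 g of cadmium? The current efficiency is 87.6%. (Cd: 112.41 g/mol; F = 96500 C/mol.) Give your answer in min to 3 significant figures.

n(Cd) = 9.07 / 112.41 = 0.08069 mol
Cd²⁺ + 2e⁻ → Cd, so n(e⁻) = 2 × 0.08069 = 0.1614 mol
Q = 0.1614 × 96500 / 0.876 = 17780 C
t = Q / I = 17780 / 15.8 = 1125 s = 18.8 min

18.8 min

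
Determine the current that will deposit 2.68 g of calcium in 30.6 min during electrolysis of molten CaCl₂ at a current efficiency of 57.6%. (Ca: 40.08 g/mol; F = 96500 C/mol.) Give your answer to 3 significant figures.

12.2 A

n(Ca) = 2.68 / 40.08 = 0.06687 mol
Ca²⁺ + 2e⁻ → Ca, so n(e⁻) = 2 × 0.06687 = 0.1337 mol
Q = 0.1337 × 96500 / 0.576 = 22400 C
I = Q / t = 22400 / 1836 s = 12.2 A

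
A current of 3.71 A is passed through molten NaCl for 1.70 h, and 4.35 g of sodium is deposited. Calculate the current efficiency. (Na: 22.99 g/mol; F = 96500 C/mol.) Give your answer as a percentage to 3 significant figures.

80.4%

Q = 3.71 × 6120 = 22710 C
n(e⁻) = 22710 / 96500 = 0.2353 mol
Na⁺ + e⁻ → Na, so theoretical n(Na) = 0.2353 mol → 5.410 g
Efficiency = 4.35 / 5.410 = 0.8041 = 80.4%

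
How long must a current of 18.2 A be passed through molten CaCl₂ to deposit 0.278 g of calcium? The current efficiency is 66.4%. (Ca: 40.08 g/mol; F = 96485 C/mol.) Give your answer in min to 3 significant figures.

n(Ca) = 0.278 / 40.08 = 0.006936 mol
Ca²⁺ + 2e⁻ → Ca, so n(e⁻) = 2 × 0.006936 = 0.01387 mol
Q = 0.01387 × 96485 / 0.664 = 2015 C
t = Q / I = 2015 / 18.2 = 110.7 s = 1.85 min

1.85 min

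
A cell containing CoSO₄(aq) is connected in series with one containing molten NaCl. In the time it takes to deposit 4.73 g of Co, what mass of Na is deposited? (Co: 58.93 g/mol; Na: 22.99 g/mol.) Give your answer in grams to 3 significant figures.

3.69 g

n(Co) = 4.73 / 58.93 = 0.08026 mol
Co²⁺ + 2e⁻ → Co, so n(e⁻) = 2 × 0.08026 = 0.1605 mol
Same current for the same time ⇒ same n(e⁻) = 0.1605 mol in both cells.
Na⁺ + e⁻ → Na, so n(Na) = 0.1605 mol
m(Na) = 0.1605 × 22.99 = 3.69 g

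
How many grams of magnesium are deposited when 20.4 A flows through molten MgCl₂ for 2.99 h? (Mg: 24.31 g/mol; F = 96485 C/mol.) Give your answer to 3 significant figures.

Q = It = 20.4 × 10764 = 2.196×10^5 C
n(e⁻) = 2.196×10^5 / 96485 = 2.276 mol
Mg²⁺ + 2e⁻ → Mg, so n(Mg) = 2.276 / 2 = 1.138 mol
m = 1.138 × 24.31 = 27.7 g

27.7 g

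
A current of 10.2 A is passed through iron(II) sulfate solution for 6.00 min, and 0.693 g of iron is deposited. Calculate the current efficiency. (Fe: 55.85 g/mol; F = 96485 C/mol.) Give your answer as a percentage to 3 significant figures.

65.2%

Q = 10.2 × 360 = 3672 C
n(e⁻) = 3672 / 96485 = 0.03806 mol
Fe²⁺ + 2e⁻ → Fe, so theoretical n(Fe) = 0.01903 mol → 1.063 g
Efficiency = 0.693 / 1.063 = 0.6519 = 65.2%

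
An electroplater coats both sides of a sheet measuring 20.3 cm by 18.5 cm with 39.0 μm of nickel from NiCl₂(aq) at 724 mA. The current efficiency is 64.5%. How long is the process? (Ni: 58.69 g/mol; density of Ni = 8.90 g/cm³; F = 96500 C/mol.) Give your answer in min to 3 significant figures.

Plated area = 2 × 20.3 × 18.5 = 751.1 cm²
Volume = 751.1 × 39.0×10⁻⁴ cm = 2.929 cm³
m(Ni) = 2.929 × 8.90 = 26.07 g
n(Ni) = 26.07 / 58.69 = 0.4442 mol; n(e⁻) = 2 × 0.4442 = 0.8884 mol
Q = 0.8884 × 96500 / 0.645 = 1.329×10^5 C
t = 1.329×10^5 / 0.724 = 1.836×10^5 s = 3060 min

3060 min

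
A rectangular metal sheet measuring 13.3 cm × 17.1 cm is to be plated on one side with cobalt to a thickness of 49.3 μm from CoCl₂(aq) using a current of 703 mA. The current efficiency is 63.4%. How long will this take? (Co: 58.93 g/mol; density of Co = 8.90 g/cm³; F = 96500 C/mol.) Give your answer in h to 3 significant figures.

20.4 h

Plated area = 13.3 × 17.1 = 227.4 cm²
Volume = 227.4 × 49.3×10⁻⁴ cm = 1.121 cm³
m(Co) = 1.121 × 8.90 = 9.977 g
n(Co) = 9.977 / 58.93 = 0.1693 mol; n(e⁻) = 2 × 0.1693 = 0.3386 mol
Q = 0.3386 × 96500 / 0.634 = 51540 C
t = 51540 / 0.703 = 73310 s = 20.4 h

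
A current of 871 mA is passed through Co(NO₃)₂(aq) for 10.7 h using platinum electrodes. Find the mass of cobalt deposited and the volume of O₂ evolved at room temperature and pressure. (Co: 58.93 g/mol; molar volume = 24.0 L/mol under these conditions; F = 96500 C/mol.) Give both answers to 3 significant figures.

10.2 g Co; 2.09 L O₂

Q = 0.871 × 38520 = 33550 C; n(e⁻) = 33550 / 96500 = 0.3477 mol
Cathode: Co²⁺ + 2e⁻ → Co → n(Co) = 0.3477/2 = 0.1739 mol → 10.2 g
Anode: 2H₂O → O₂ + 4H⁺ + 4e⁻ → n(O₂) = 0.3477/4 = 0.08693 mol → 2.09 L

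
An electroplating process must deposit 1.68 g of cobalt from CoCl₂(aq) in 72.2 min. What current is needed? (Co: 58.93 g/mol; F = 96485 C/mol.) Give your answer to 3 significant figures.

n(Co) = 1.68 / 58.93 = 0.02851 mol
Co²⁺ + 2e⁻ → Co, so n(e⁻) = 2 × 0.02851 = 0.05702 mol
Q = 0.05702 × 96485 = 5502 C
I = Q / t = 5502 / 4332 s = 1.27 A

1.27 A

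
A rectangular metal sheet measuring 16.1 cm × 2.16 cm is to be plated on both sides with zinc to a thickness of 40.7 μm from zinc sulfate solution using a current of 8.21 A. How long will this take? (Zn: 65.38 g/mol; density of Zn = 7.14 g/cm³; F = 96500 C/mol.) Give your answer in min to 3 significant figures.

Plated area = 2 × 16.1 × 2.16 = 69.55 cm²
Volume = 69.55 × 40.7×10⁻⁴ cm = 0.2831 cm³
m(Zn) = 0.2831 × 7.14 = 2.021 g
n(Zn) = 2.021 / 65.38 = 0.03091 mol; n(e⁻) = 2 × 0.03091 = 0.06182 mol
Q = 0.06182 × 96500 = 5966 C
t = 5966 / 8.21 = 726.7 s = 12.1 min

12.1 min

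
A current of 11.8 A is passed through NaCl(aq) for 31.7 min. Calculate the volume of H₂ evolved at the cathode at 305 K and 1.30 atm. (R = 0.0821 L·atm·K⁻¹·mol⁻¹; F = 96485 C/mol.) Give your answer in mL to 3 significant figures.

2240 mL

Charge passed = 11.8 × 1902 = 22440 C
n(e⁻) = Q/F = 22440/96485 = 0.2326 mol
2H⁺ + 2e⁻ → H₂, so n(H₂) = 0.2326 / 2 = 0.1163 mol
V = nRT/P = 0.1163 × 0.0821 × 305 / 1.30 = 2.240 L
= 2240 mL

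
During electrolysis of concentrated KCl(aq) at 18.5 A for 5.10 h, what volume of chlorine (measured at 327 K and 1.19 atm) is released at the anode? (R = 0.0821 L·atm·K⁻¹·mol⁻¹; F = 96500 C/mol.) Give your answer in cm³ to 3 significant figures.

39700 cm³

Q = 18.5 A × 18360 s = 3.397×10^5 C
Moles of electrons = 3.397×10^5 / 96500 = 3.520 mol
2Cl⁻ → Cl₂ + 2e⁻, so n(Cl₂) = 3.520 / 2 = 1.760 mol
V = nRT/P = 1.760 × 0.0821 × 327 / 1.19 = 39.71 L
= 39700 cm³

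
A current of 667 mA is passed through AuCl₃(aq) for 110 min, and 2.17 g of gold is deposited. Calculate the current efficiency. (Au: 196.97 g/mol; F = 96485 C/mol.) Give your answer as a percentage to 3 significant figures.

72.4%

Q = 0.667 × 6600 = 4402 C
n(e⁻) = 4402 / 96485 = 0.04562 mol
Au³⁺ + 3e⁻ → Au, so theoretical n(Au) = 0.01521 mol → 2.996 g
Efficiency = 2.17 / 2.996 = 0.7243 = 72.4%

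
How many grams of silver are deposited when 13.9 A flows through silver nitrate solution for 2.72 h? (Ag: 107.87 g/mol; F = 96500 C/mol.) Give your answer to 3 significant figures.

Q = It = 13.9 × 9792 = 1.361×10^5 C
n(e⁻) = Q/F = 1.361×10^5/96500 = 1.410 mol
Ag⁺ + e⁻ → Ag, so n(Ag) = 1.410 mol
m = 1.410 × 107.87 = 152 g

152 g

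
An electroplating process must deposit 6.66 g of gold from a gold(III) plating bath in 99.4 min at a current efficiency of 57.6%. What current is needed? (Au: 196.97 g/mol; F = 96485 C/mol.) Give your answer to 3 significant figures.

2.85 A

n(Au) = 6.66 / 196.97 = 0.03381 mol
Au³⁺ + 3e⁻ → Au, so n(e⁻) = 3 × 0.03381 = 0.1014 mol
Q = 0.1014 × 96485 / 0.576 = 16990 C
I = Q / t = 16990 / 5964 s = 2.85 A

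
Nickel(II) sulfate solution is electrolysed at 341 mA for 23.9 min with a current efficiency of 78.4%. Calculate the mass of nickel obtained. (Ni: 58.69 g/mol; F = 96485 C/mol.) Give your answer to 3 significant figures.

Q = 0.341 × 1434 = 489.0 C
n(e⁻) = 489.0 / 96485 = 0.005068 mol
Ni²⁺ + 2e⁻ → Ni, so theoretical m(Ni) = 0.002534 × 58.69 = 0.1487 g
Actual mass = 78.4% × 0.1487 = 0.117 g

0.117 g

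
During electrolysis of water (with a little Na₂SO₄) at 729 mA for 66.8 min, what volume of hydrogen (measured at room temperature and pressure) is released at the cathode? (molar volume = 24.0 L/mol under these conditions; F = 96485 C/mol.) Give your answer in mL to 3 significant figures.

Q = 0.729 A × 4008 s = 2922 C
n(e⁻) = Q/F = 2922/96485 = 0.03028 mol
2H⁺ + 2e⁻ → H₂, so n(H₂) = 0.03028 / 2 = 0.01514 mol
V = 0.01514 × 24.0 = 0.3634 L
= 363 mL

363 mL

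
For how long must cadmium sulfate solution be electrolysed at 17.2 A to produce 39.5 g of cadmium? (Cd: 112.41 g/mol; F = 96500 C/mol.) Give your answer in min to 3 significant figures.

65.7 min

n(Cd) = 39.5 / 112.41 = 0.3514 mol
Cd²⁺ + 2e⁻ → Cd, so n(e⁻) = 2 × 0.3514 = 0.7028 mol
Q = 0.7028 × 96500 = 67820 C
t = Q / I = 67820 / 17.2 = 3943 s = 65.7 min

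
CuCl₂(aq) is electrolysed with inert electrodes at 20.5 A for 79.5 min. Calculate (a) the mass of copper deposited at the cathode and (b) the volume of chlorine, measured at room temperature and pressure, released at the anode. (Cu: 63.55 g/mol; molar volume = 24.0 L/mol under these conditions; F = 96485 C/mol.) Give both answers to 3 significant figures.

32.2 g Cu; 12.2 L Cl₂

Q = 20.5 × 4770 = 97790 C; n(e⁻) = 97790 / 96485 = 1.014 mol
Cathode: Cu²⁺ + 2e⁻ → Cu → n(Cu) = 1.014/2 = 0.5070 mol → 32.2 g
Anode: 2Cl⁻ → Cl₂ + 2e⁻ → n(Cl₂) = 1.014/2 = 0.5070 mol → 12.2 L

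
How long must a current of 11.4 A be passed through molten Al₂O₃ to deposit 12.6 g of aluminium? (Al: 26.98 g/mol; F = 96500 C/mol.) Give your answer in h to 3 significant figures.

3.29 h

n(Al) = 12.6 / 26.98 = 0.4670 mol
Al³⁺ + 3e⁻ → Al, so n(e⁻) = 3 × 0.4670 = 1.401 mol
Q = 1.401 × 96500 = 1.352×10^5 C
t = Q / I = 1.352×10^5 / 11.4 = 11860 s = 3.29 h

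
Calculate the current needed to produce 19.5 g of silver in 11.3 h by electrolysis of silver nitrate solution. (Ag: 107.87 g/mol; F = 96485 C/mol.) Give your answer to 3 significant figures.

n(Ag) = 19.5 / 107.87 = 0.1808 mol
Ag⁺ + e⁻ → Ag, so n(e⁻) = 0.1808 mol
Q = 0.1808 × 96485 = 17440 C
I = Q / t = 17440 / 40680 s = 0.429 A

0.429 A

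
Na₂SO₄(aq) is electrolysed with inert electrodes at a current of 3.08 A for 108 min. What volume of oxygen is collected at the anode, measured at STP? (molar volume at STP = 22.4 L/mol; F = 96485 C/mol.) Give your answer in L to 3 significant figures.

Q = 3.08 A × 6480 s = 19960 C
n(e⁻) = 19960 / 96485 = 0.2069 mol
2H₂O → O₂ + 4H⁺ + 4e⁻, so n(O₂) = 0.2069 / 4 = 0.05173 mol
V = 0.05173 × 22.4 = 1.159 L

1.16 L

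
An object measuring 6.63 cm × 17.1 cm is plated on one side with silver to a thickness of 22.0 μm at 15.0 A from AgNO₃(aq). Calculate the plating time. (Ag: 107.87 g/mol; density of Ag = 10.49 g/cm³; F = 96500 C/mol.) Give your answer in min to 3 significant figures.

2.60 min

Plated area = 6.63 × 17.1 = 113.4 cm²
Volume = 113.4 × 22.0×10⁻⁴ cm = 0.2495 cm³
m(Ag) = 0.2495 × 10.49 = 2.617 g
n(Ag) = 2.617 / 107.87 = 0.02426 mol; n(e⁻) = 0.02426 mol
Q = 0.02426 × 96500 = 2341 C
t = 2341 / 15.0 = 156.1 s = 2.60 min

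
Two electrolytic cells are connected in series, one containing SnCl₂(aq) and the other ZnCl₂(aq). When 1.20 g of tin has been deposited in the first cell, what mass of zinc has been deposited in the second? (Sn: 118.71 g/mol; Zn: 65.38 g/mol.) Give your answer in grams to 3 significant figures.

0.661 g

n(Sn) = 1.20 / 118.71 = 0.01011 mol
Sn²⁺ + 2e⁻ → Sn, so n(e⁻) = 2 × 0.01011 = 0.02022 mol
Since the cells are in series, n(e⁻) in the Zn cell is also 0.02022 mol.
Zn²⁺ + 2e⁻ → Zn, so n(Zn) = 0.02022 / 2 = 0.01011 mol
m(Zn) = 0.01011 × 65.38 = 0.661 g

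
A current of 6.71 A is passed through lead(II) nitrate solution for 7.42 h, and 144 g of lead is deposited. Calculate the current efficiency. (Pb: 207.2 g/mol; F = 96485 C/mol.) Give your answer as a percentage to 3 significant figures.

Q = 6.71 × 26712 = 1.792×10^5 C
n(e⁻) = 1.792×10^5 / 96485 = 1.857 mol
Pb²⁺ + 2e⁻ → Pb, so theoretical n(Pb) = 0.9285 mol → 192.4 g
Efficiency = 144 / 192.4 = 0.7484 = 74.8%

74.8%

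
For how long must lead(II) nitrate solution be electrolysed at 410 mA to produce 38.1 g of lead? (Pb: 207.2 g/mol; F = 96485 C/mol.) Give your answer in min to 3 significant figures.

n(Pb) = 38.1 / 207.2 = 0.1839 mol
Pb²⁺ + 2e⁻ → Pb, so n(e⁻) = 2 × 0.1839 = 0.3678 mol
Q = 0.3678 × 96485 = 35490 C
t = Q / I = 35490 / 0.410 = 86560 s = 1440 min

1440 min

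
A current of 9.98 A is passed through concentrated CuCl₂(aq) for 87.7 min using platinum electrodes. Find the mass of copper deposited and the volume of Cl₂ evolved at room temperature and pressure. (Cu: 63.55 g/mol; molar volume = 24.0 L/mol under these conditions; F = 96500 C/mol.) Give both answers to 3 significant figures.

17.3 g Cu; 6.53 L Cl₂

Q = 9.98 × 5262 = 52510 C; n(e⁻) = 52510 / 96500 = 0.5441 mol
Cathode: Cu²⁺ + 2e⁻ → Cu → n(Cu) = 0.5441/2 = 0.2721 mol → 17.3 g
Anode: 2Cl⁻ → Cl₂ + 2e⁻ → n(Cl₂) = 0.5441/2 = 0.2721 mol → 6.53 L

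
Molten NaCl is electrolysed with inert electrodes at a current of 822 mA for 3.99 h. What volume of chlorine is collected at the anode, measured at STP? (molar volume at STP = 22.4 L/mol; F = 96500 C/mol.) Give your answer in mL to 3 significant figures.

Charge passed = 0.822 × 14364 = 11810 C
n(e⁻) = 11810 / 96500 = 0.1224 mol
2Cl⁻ → Cl₂ + 2e⁻, so n(Cl₂) = 0.1224 / 2 = 0.06120 mol
V = 0.06120 × 22.4 = 1.371 L
= 1370 mL

1370 mL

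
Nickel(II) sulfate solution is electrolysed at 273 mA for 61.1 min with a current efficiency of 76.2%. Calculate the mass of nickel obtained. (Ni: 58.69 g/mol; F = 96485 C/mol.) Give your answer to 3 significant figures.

0.232 g

Q = 0.273 × 3666 = 1001 C
n(e⁻) = 1001 / 96485 = 0.01037 mol
Ni²⁺ + 2e⁻ → Ni, so theoretical m(Ni) = 0.005185 × 58.69 = 0.3043 g
Actual mass = 76.2% × 0.3043 = 0.232 g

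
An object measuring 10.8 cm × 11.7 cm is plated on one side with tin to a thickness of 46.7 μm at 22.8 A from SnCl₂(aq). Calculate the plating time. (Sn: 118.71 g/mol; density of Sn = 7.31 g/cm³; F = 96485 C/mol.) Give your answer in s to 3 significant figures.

308 s

Plated area = 10.8 × 11.7 = 126.4 cm²
Volume = 126.4 × 46.7×10⁻⁴ cm = 0.5903 cm³
m(Sn) = 0.5903 × 7.31 = 4.315 g
n(Sn) = 4.315 / 118.71 = 0.03635 mol; n(e⁻) = 2 × 0.03635 = 0.07270 mol
Q = 0.07270 × 96485 = 7014 C
t = 7014 / 22.8 = 307.6 s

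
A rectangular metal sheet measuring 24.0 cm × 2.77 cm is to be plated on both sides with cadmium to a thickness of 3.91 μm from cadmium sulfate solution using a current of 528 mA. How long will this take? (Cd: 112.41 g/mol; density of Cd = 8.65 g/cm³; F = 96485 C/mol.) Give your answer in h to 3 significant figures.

0.406 h

Plated area = 2 × 24.0 × 2.77 = 133.0 cm²
Volume = 133.0 × 3.91×10⁻⁴ cm = 0.05200 cm³
m(Cd) = 0.05200 × 8.65 = 0.4498 g
n(Cd) = 0.4498 / 112.41 = 0.004001 mol; n(e⁻) = 2 × 0.004001 = 0.008002 mol
Q = 0.008002 × 96485 = 772.1 C
t = 772.1 / 0.528 = 1462 s = 0.406 h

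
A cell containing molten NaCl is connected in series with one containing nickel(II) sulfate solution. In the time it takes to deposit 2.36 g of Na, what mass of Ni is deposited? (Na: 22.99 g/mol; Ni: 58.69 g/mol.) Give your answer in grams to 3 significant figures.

3.01 g

n(Na) = 2.36 / 22.99 = 0.1027 mol
Na⁺ + e⁻ → Na, so n(e⁻) = 0.1027 mol
The cells are in series, so the same charge (and hence the same n(e⁻) = 0.1027 mol) passes through both.
Ni²⁺ + 2e⁻ → Ni, so n(Ni) = 0.1027 / 2 = 0.05135 mol
m(Ni) = 0.05135 × 58.69 = 3.01 g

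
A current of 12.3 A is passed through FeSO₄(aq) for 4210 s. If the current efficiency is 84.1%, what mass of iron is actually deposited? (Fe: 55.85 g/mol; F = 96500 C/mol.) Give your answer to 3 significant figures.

12.6 g

Q = 12.3 × 4210 = 51780 C
n(e⁻) = 51780 / 96500 = 0.5366 mol
Fe²⁺ + 2e⁻ → Fe, so theoretical m(Fe) = 0.2683 × 55.85 = 14.98 g
Actual mass = 84.1% × 14.98 = 12.6 g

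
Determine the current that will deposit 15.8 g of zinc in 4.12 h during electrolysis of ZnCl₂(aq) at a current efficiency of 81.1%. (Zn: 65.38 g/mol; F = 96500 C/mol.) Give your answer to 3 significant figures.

n(Zn) = 15.8 / 65.38 = 0.2417 mol
Zn²⁺ + 2e⁻ → Zn, so n(e⁻) = 2 × 0.2417 = 0.4834 mol
Q = 0.4834 × 96500 / 0.811 = 57520 C
I = Q / t = 57520 / 14832 s = 3.88 A

3.88 A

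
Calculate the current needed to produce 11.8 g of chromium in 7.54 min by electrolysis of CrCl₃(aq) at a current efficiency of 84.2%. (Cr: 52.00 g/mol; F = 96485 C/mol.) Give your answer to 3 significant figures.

172 A

n(Cr) = 11.8 / 52.00 = 0.2269 mol
Cr³⁺ + 3e⁻ → Cr, so n(e⁻) = 3 × 0.2269 = 0.6807 mol
Q = 0.6807 × 96485 / 0.842 = 78000 C
I = Q / t = 78000 / 452.4 s = 172 A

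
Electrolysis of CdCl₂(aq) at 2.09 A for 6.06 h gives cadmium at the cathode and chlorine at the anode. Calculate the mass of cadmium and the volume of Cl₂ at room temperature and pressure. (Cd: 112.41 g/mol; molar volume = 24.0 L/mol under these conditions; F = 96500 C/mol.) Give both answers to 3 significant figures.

Q = 2.09 × 21816 = 45600 C; n(e⁻) = 45600 / 96500 = 0.4725 mol
Cathode: Cd²⁺ + 2e⁻ → Cd → n(Cd) = 0.4725/2 = 0.2363 mol → 26.6 g
Anode: 2Cl⁻ → Cl₂ + 2e⁻ → n(Cl₂) = 0.4725/2 = 0.2363 mol → 5.67 L

26.6 g Cd; 5.67 L Cl₂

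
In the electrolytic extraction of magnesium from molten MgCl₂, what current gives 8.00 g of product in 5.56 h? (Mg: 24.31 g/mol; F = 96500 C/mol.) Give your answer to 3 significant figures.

3.17 A

n(Mg) = 8.00 / 24.31 = 0.3291 mol
Mg²⁺ + 2e⁻ → Mg, so n(e⁻) = 2 × 0.3291 = 0.6582 mol
Q = 0.6582 × 96500 = 63520 C
I = Q / t = 63520 / 20016 s = 3.17 A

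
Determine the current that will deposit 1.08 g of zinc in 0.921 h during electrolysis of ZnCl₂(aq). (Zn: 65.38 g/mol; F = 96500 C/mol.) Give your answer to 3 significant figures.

n(Zn) = 1.08 / 65.38 = 0.01652 mol
Zn²⁺ + 2e⁻ → Zn, so n(e⁻) = 2 × 0.01652 = 0.03304 mol
Q = 0.03304 × 96500 = 3188 C
I = Q / t = 3188 / 3315.6 s = 0.962 A

0.962 A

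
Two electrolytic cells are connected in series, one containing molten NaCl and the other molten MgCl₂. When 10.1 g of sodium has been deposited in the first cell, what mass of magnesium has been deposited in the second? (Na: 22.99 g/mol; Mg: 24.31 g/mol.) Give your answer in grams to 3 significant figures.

5.34 g

n(Na) = 10.1 / 22.99 = 0.4393 mol
Na⁺ + e⁻ → Na, so n(e⁻) = 0.4393 mol
Since the cells are in series, n(e⁻) in the Mg cell is also 0.4393 mol.
Mg²⁺ + 2e⁻ → Mg, so n(Mg) = 0.4393 / 2 = 0.2197 mol
m(Mg) = 0.2197 × 24.31 = 5.34 g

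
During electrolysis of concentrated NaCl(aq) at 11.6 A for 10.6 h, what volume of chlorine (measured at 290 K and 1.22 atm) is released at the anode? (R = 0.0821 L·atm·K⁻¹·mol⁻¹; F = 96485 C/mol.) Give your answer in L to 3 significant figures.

Q = It = 11.6 × 38160 = 4.427×10^5 C
n(e⁻) = 4.427×10^5 / 96485 = 4.588 mol
2Cl⁻ → Cl₂ + 2e⁻, so n(Cl₂) = 4.588 / 2 = 2.294 mol
V = nRT/P = 2.294 × 0.0821 × 290 / 1.22 = 44.77 L

44.8 L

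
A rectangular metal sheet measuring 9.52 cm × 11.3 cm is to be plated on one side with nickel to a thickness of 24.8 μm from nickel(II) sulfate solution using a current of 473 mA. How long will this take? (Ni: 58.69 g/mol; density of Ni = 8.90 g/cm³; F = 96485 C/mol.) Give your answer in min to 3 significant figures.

275 min

Plated area = 9.52 × 11.3 = 107.6 cm²
Volume = 107.6 × 24.8×10⁻⁴ cm = 0.2668 cm³
m(Ni) = 0.2668 × 8.90 = 2.375 g
n(Ni) = 2.375 / 58.69 = 0.04047 mol; n(e⁻) = 2 × 0.04047 = 0.08094 mol
Q = 0.08094 × 96485 = 7809 C
t = 7809 / 0.473 = 16510 s = 275 min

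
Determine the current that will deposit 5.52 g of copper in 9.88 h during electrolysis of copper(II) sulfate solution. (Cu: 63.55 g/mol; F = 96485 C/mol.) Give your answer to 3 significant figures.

0.471 A

n(Cu) = 5.52 / 63.55 = 0.08686 mol
Cu²⁺ + 2e⁻ → Cu, so n(e⁻) = 2 × 0.08686 = 0.1737 mol
Q = 0.1737 × 96485 = 16760 C
I = Q / t = 16760 / 35568 s = 0.471 A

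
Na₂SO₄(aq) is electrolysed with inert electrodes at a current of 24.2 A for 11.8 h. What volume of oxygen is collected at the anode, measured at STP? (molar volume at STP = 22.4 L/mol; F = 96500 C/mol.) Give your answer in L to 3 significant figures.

Q = It = 24.2 × 42480 = 1.028×10^6 C
n(e⁻) = Q/F = 1.028×10^6/96500 = 10.65 mol
2H₂O → O₂ + 4H⁺ + 4e⁻, so n(O₂) = 10.65 / 4 = 2.663 mol
V = 2.663 × 22.4 = 59.65 L

59.7 L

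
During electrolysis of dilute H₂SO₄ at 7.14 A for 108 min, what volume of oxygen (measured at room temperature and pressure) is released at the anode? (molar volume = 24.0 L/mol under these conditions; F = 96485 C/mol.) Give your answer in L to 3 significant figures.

Q = It = 7.14 × 6480 = 46270 C
n(e⁻) = Q/F = 46270/96485 = 0.4796 mol
2H₂O → O₂ + 4H⁺ + 4e⁻, so n(O₂) = 0.4796 / 4 = 0.1199 mol
V = 0.1199 × 24.0 = 2.878 L

2.88 L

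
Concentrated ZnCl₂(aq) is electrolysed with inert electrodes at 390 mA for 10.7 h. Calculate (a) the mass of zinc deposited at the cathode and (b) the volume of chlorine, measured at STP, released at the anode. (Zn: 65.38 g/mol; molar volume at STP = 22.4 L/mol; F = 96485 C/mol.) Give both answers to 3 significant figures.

5.09 g Zn; 1.74 L Cl₂

Q = 0.390 × 38520 = 15020 C; n(e⁻) = 15020 / 96485 = 0.1557 mol
Cathode: Zn²⁺ + 2e⁻ → Zn → n(Zn) = 0.1557/2 = 0.07785 mol → 5.09 g
Anode: 2Cl⁻ → Cl₂ + 2e⁻ → n(Cl₂) = 0.1557/2 = 0.07785 mol → 1.74 L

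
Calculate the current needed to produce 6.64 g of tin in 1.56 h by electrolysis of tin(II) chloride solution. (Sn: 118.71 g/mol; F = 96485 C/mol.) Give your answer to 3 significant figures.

n(Sn) = 6.64 / 118.71 = 0.05593 mol
Sn²⁺ + 2e⁻ → Sn, so n(e⁻) = 2 × 0.05593 = 0.1119 mol
Q = 0.1119 × 96485 = 10800 C
I = Q / t = 10800 / 5616 s = 1.92 A

1.92 A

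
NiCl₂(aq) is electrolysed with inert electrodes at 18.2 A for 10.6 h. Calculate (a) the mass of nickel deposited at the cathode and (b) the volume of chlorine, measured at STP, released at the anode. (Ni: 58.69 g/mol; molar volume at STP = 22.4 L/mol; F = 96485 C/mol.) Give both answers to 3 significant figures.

Q = 18.2 × 38160 = 6.945×10^5 C; n(e⁻) = 6.945×10^5 / 96485 = 7.198 mol
Cathode: Ni²⁺ + 2e⁻ → Ni → n(Ni) = 7.198/2 = 3.599 mol → 211 g
Anode: 2Cl⁻ → Cl₂ + 2e⁻ → n(Cl₂) = 7.198/2 = 3.599 mol → 80.6 L

211 g Ni; 80.6 L Cl₂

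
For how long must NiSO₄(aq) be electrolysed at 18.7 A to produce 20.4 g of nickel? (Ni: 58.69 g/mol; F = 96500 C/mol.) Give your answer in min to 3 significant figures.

59.8 min

n(Ni) = 20.4 / 58.69 = 0.3476 mol
Ni²⁺ + 2e⁻ → Ni, so n(e⁻) = 2 × 0.3476 = 0.6952 mol
Q = 0.6952 × 96500 = 67090 C
t = Q / I = 67090 / 18.7 = 3588 s = 59.8 min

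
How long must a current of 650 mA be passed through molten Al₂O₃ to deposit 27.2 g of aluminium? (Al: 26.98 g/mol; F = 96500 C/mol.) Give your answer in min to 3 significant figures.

7480 min

n(Al) = 27.2 / 26.98 = 1.008 mol
Al³⁺ + 3e⁻ → Al, so n(e⁻) = 3 × 1.008 = 3.024 mol
Q = 3.024 × 96500 = 2.918×10^5 C
t = Q / I = 2.918×10^5 / 0.650 = 4.489×10^5 s = 7480 min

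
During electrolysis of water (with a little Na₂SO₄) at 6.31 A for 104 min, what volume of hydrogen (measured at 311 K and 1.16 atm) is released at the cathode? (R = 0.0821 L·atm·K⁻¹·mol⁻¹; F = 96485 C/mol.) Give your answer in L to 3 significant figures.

Charge passed = 6.31 × 6240 = 39370 C
Moles of electrons = 39370 / 96485 = 0.4080 mol
2H⁺ + 2e⁻ → H₂, so n(H₂) = 0.4080 / 2 = 0.2040 mol
V = nRT/P = 0.2040 × 0.0821 × 311 / 1.16 = 4.490 L

4.49 L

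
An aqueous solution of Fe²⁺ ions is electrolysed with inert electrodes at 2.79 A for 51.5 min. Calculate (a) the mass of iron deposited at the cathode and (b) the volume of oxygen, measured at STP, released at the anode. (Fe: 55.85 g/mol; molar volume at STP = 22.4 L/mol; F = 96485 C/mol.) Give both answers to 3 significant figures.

2.50 g Fe; 0.500 L O₂

Q = 2.79 × 3090 = 8621 C; n(e⁻) = 8621 / 96485 = 0.08935 mol
Cathode: Fe²⁺ + 2e⁻ → Fe → n(Fe) = 0.08935/2 = 0.04468 mol → 2.50 g
Anode: 2H₂O → O₂ + 4H⁺ + 4e⁻ → n(O₂) = 0.08935/4 = 0.02234 mol → 0.500 L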